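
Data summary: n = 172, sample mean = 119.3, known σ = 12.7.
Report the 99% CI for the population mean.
(116.81, 121.79)

z-interval (σ known):
z* = 2.576 for 99% confidence

Margin of error = z* · σ/√n = 2.576 · 12.7/√172 = 2.49

CI: (119.3 - 2.49, 119.3 + 2.49) = (116.81, 121.79)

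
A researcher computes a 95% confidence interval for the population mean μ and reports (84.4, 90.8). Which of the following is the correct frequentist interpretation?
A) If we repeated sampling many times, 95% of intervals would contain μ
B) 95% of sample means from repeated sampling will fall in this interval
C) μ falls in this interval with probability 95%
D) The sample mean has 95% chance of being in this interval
A

A) Correct — this is the frequentist long-run coverage interpretation.
B) Wrong — coverage applies to intervals containing μ, not to future x̄ values.
C) Wrong — μ is fixed; the randomness lives in the interval, not in μ.
D) Wrong — x̄ is observed and sits in the interval by construction.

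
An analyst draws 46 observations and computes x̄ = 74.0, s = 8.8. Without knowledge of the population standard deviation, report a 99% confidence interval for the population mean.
(70.51, 77.49)

t-interval (σ unknown):
df = n - 1 = 45
t* = 2.690 for 99% confidence

Margin of error = t* · s/√n = 2.690 · 8.8/√46 = 3.49

CI: (70.51, 77.49)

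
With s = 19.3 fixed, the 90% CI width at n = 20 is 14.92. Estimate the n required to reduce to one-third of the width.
n ≈ 180

CI width ∝ 1/√n
To reduce width by factor 3, need √n to grow by 3 → need 3² = 9 times as many samples.

Current: n = 20, width = 14.92
New: n = 180, width ≈ 4.76

Width reduced by factor of 14.92/4.76 = 3.13.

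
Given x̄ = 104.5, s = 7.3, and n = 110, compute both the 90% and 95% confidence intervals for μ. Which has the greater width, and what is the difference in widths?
95% CI is wider by 0.45

df = 109
90% CI: t* = 1.659, (103.35, 105.65), width = 2 · t* · s/√n = 2.31
95% CI: t* = 1.982, (103.12, 105.88), width = 2 · t* · s/√n = 2.76

The 95% CI is wider by 2.76 - 2.31 = 0.45.
Higher confidence requires a wider interval.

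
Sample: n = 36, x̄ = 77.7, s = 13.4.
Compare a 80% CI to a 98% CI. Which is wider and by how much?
98% CI is wider by 5.06

df = 35
80% CI: t* = 1.306, (74.78, 80.62), width = 2 · t* · s/√n = 5.83
98% CI: t* = 2.438, (72.26, 83.14), width = 2 · t* · s/√n = 10.89

The 98% CI is wider by 10.89 - 5.83 = 5.06.
Higher confidence requires a wider interval.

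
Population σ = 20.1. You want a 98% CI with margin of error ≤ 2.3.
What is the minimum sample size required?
n ≥ 414

For margin E ≤ 2.3:
n ≥ (z* · σ / E)²
n ≥ (2.326 · 20.1 / 2.3)²
n ≥ 413.20

Minimum n = 414 (rounding up)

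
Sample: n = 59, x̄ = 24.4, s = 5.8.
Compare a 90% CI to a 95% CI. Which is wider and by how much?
95% CI is wider by 0.49

df = 58
90% CI: t* = 1.672, (23.14, 25.66), width = 2 · t* · s/√n = 2.53
95% CI: t* = 2.002, (22.89, 25.91), width = 2 · t* · s/√n = 3.02

The 95% CI is wider by 3.02 - 2.53 = 0.49.
Higher confidence requires a wider interval.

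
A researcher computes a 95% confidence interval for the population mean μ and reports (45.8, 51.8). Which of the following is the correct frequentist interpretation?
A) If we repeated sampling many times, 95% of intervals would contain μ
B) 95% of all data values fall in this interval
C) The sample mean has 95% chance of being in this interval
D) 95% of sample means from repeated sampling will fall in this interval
A

A) Correct — this is the frequentist long-run coverage interpretation.
B) Wrong — a CI is about the parameter μ, not individual data values.
C) Wrong — x̄ is observed and sits in the interval by construction.
D) Wrong — coverage applies to intervals containing μ, not to future x̄ values.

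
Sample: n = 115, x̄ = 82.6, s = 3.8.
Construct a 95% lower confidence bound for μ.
μ ≥ 82.01

Lower bound (one-sided):
t* = 1.658 (one-sided for 95%)
Lower bound = x̄ - t* · s/√n = 82.6 - 1.658 · 3.8/√115 = 82.01

We are 95% confident that μ ≥ 82.01.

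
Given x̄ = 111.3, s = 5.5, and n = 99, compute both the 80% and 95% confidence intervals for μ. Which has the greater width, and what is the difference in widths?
95% CI is wider by 0.76

df = 98
80% CI: t* = 1.290, (110.59, 112.01), width = 2 · t* · s/√n = 1.43
95% CI: t* = 1.984, (110.20, 112.40), width = 2 · t* · s/√n = 2.19

The 95% CI is wider by 2.19 - 1.43 = 0.76.
Higher confidence requires a wider interval.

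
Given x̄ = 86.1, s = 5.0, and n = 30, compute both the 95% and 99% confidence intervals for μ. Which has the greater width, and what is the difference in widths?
99% CI is wider by 1.30

df = 29
95% CI: t* = 2.045, (84.23, 87.97), width = 2 · t* · s/√n = 3.73
99% CI: t* = 2.756, (83.58, 88.62), width = 2 · t* · s/√n = 5.03

The 99% CI is wider by 5.03 - 3.73 = 1.30.
Higher confidence requires a wider interval.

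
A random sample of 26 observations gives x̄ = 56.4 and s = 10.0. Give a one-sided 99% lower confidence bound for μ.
μ ≥ 51.53

Lower bound (one-sided):
t* = 2.485 (one-sided for 99%)
Lower bound = x̄ - t* · s/√n = 56.4 - 2.485 · 10.0/√26 = 51.53

We are 99% confident that μ ≥ 51.53.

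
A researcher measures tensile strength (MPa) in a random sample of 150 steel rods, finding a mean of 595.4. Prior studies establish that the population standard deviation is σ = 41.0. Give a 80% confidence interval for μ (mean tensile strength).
(591.11, 599.69)

z-interval (σ known):
z* = 1.282 for 80% confidence

Margin of error = z* · σ/√n = 1.282 · 41.0/√150 = 4.29

CI: (595.4 - 4.29, 595.4 + 4.29) = (591.11, 599.69)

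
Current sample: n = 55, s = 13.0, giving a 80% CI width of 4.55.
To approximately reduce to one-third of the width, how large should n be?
n ≈ 495

CI width ∝ 1/√n
To reduce width by factor 3, need √n to grow by 3 → need 3² = 9 times as many samples.

Current: n = 55, width = 4.55
New: n = 495, width ≈ 1.50

Width reduced by factor of 4.55/1.50 = 3.03.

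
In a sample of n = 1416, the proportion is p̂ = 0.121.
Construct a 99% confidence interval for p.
(0.099, 0.143)

Proportion CI:
SE = √(p̂(1-p̂)/n) = √(0.121 · 0.879 / 1416) = 0.00867

z* = 2.576
Margin = z* · SE = 2.576 · 0.00867 = 0.0223

CI: 0.121 ± 0.0223 = (0.099, 0.143)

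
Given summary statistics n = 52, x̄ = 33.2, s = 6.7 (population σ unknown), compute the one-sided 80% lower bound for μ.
μ ≥ 32.41

Lower bound (one-sided):
t* = 0.849 (one-sided for 80%)
Lower bound = x̄ - t* · s/√n = 33.2 - 0.849 · 6.7/√52 = 32.41

We are 80% confident that μ ≥ 32.41.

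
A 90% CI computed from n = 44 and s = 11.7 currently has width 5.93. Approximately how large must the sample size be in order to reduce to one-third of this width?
n ≈ 396

CI width ∝ 1/√n
To reduce width by factor 3, need √n to grow by 3 → need 3² = 9 times as many samples.

Current: n = 44, width = 5.93
New: n = 396, width ≈ 1.94

Width reduced by factor of 5.93/1.94 = 3.06.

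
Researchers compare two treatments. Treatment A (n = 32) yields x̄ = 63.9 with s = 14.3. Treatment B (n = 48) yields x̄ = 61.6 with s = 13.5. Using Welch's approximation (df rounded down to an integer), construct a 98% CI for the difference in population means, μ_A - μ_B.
(-5.32, 9.92)

Difference: x̄₁ - x̄₂ = 2.30
SE = √(s₁²/n₁ + s₂²/n₂) = √(14.3²/32 + 13.5²/48) = 3.1917
df = 63.90 → 63 (Welch–Satterthwaite, rounded down)
t* = 2.387

CI: 2.30 ± 2.387 · 3.1917 = 2.30 ± 7.62 = (-5.32, 9.92)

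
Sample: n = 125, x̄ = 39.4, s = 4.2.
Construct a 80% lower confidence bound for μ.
μ ≥ 39.08

Lower bound (one-sided):
t* = 0.845 (one-sided for 80%)
Lower bound = x̄ - t* · s/√n = 39.4 - 0.845 · 4.2/√125 = 39.08

We are 80% confident that μ ≥ 39.08.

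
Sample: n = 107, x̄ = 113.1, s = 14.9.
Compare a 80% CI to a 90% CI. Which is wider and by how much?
90% CI is wider by 1.06

df = 106
80% CI: t* = 1.290, (111.24, 114.96), width = 2 · t* · s/√n = 3.72
90% CI: t* = 1.659, (110.71, 115.49), width = 2 · t* · s/√n = 4.78

The 90% CI is wider by 4.78 - 3.72 = 1.06.
Higher confidence requires a wider interval.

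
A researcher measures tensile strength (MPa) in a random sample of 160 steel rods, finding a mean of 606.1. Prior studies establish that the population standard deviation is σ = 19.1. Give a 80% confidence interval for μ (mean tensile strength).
(604.16, 608.04)

z-interval (σ known):
z* = 1.282 for 80% confidence

Margin of error = z* · σ/√n = 1.282 · 19.1/√160 = 1.94

CI: (606.1 - 1.94, 606.1 + 1.94) = (604.16, 608.04)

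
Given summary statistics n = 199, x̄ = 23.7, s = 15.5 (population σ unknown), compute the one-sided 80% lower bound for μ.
μ ≥ 22.77

Lower bound (one-sided):
t* = 0.843 (one-sided for 80%)
Lower bound = x̄ - t* · s/√n = 23.7 - 0.843 · 15.5/√199 = 22.77

We are 80% confident that μ ≥ 22.77.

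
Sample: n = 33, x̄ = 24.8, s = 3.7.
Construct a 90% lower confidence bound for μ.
μ ≥ 23.96

Lower bound (one-sided):
t* = 1.309 (one-sided for 90%)
Lower bound = x̄ - t* · s/√n = 24.8 - 1.309 · 3.7/√33 = 23.96

We are 90% confident that μ ≥ 23.96.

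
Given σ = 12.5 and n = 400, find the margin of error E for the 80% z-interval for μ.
Margin of error = 0.80

Margin of error = z* · σ/√n
= 1.282 · 12.5/√400
= 1.282 · 12.5/20.0000
= 0.80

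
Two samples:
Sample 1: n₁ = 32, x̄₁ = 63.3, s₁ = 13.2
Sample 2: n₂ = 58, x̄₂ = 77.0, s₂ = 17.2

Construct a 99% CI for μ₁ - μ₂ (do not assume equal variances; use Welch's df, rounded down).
(-22.27, -5.13)

Difference: x̄₁ - x̄₂ = -13.70
SE = √(s₁²/n₁ + s₂²/n₂) = √(13.2²/32 + 17.2²/58) = 3.2474
df = 78.72 → 78 (Welch–Satterthwaite, rounded down)
t* = 2.640

CI: -13.70 ± 2.640 · 3.2474 = -13.70 ± 8.57 = (-22.27, -5.13)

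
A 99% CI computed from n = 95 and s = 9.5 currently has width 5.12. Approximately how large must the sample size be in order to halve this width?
n ≈ 380

CI width ∝ 1/√n
To reduce width by factor 2, need √n to grow by 2 → need 2² = 4 times as many samples.

Current: n = 95, width = 5.12
New: n = 380, width ≈ 2.52

Width reduced by factor of 5.12/2.52 = 2.03.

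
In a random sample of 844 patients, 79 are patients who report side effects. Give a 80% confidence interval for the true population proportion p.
(0.081, 0.106)

Proportion CI:
p̂ = 79/844 = 0.09360
SE = √(p̂(1-p̂)/n) = √(0.09360 · 0.90640 / 844) = 0.01003

z* = 1.282
Margin = z* · SE = 1.282 · 0.01003 = 0.0129

CI: 0.09360 ± 0.0129 = (0.081, 0.106)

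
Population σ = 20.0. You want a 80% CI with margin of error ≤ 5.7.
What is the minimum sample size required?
n ≥ 21

For margin E ≤ 5.7:
n ≥ (z* · σ / E)²
n ≥ (1.282 · 20.0 / 5.7)²
n ≥ 20.23

Minimum n = 21 (rounding up)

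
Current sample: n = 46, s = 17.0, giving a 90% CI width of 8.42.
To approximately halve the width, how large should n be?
n ≈ 184

CI width ∝ 1/√n
To reduce width by factor 2, need √n to grow by 2 → need 2² = 4 times as many samples.

Current: n = 46, width = 8.42
New: n = 184, width ≈ 4.14

Width reduced by factor of 8.42/4.14 = 2.03.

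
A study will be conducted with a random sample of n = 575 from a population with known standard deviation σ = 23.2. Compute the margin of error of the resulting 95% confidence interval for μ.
Margin of error = 1.90

Margin of error = z* · σ/√n
= 1.960 · 23.2/√575
= 1.960 · 23.2/23.9792
= 1.90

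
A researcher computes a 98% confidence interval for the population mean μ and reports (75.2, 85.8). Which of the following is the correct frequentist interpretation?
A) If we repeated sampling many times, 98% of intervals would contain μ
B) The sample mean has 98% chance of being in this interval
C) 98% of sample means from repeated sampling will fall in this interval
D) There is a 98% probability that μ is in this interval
A

A) Correct — this is the frequentist long-run coverage interpretation.
B) Wrong — x̄ is observed and sits in the interval by construction.
C) Wrong — coverage applies to intervals containing μ, not to future x̄ values.
D) Wrong — μ is fixed; the randomness lives in the interval, not in μ.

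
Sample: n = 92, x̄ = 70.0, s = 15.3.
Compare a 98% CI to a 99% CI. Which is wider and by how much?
99% CI is wider by 0.84

df = 91
98% CI: t* = 2.368, (66.22, 73.78), width = 2 · t* · s/√n = 7.55
99% CI: t* = 2.631, (65.80, 74.20), width = 2 · t* · s/√n = 8.39

The 99% CI is wider by 8.39 - 7.55 = 0.84.
Higher confidence requires a wider interval.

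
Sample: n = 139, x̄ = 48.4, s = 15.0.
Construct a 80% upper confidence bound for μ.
μ ≤ 49.47

Upper bound (one-sided):
t* = 0.844 (one-sided for 80%)
Upper bound = x̄ + t* · s/√n = 48.4 + 0.844 · 15.0/√139 = 49.47

We are 80% confident that μ ≤ 49.47.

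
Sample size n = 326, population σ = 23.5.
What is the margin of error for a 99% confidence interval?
Margin of error = 3.35

Margin of error = z* · σ/√n
= 2.576 · 23.5/√326
= 2.576 · 23.5/18.0555
= 3.35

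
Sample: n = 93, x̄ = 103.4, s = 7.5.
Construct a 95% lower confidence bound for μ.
μ ≥ 102.11

Lower bound (one-sided):
t* = 1.662 (one-sided for 95%)
Lower bound = x̄ - t* · s/√n = 103.4 - 1.662 · 7.5/√93 = 102.11

We are 95% confident that μ ≥ 102.11.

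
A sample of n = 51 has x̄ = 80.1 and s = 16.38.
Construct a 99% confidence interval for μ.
(73.96, 86.24)

t-interval (σ unknown):
df = n - 1 = 50
t* = 2.678 for 99% confidence

Margin of error = t* · s/√n = 2.678 · 16.38/√51 = 6.14

CI: (73.96, 86.24)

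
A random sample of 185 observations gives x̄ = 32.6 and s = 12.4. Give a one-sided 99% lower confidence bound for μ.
μ ≥ 30.46

Lower bound (one-sided):
t* = 2.347 (one-sided for 99%)
Lower bound = x̄ - t* · s/√n = 32.6 - 2.347 · 12.4/√185 = 30.46

We are 99% confident that μ ≥ 30.46.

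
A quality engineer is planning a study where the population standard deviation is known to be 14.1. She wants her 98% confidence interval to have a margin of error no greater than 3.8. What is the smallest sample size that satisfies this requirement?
n ≥ 75

For margin E ≤ 3.8:
n ≥ (z* · σ / E)²
n ≥ (2.326 · 14.1 / 3.8)²
n ≥ 74.49

Minimum n = 75 (rounding up)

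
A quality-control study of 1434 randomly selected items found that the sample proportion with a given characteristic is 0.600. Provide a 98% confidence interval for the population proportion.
(0.570, 0.630)

Proportion CI:
SE = √(p̂(1-p̂)/n) = √(0.600 · 0.400 / 1434) = 0.01294

z* = 2.326
Margin = z* · SE = 2.326 · 0.01294 = 0.0301

CI: 0.600 ± 0.0301 = (0.570, 0.630)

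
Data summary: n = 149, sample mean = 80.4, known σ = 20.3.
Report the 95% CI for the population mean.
(77.14, 83.66)

z-interval (σ known):
z* = 1.960 for 95% confidence

Margin of error = z* · σ/√n = 1.960 · 20.3/√149 = 3.26

CI: (80.4 - 3.26, 80.4 + 3.26) = (77.14, 83.66)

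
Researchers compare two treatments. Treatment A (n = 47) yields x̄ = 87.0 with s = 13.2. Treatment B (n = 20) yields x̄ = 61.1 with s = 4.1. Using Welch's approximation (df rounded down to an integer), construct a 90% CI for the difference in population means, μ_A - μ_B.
(22.34, 29.46)

Difference: x̄₁ - x̄₂ = 25.90
SE = √(s₁²/n₁ + s₂²/n₂) = √(13.2²/47 + 4.1²/20) = 2.1325
df = 61.56 → 61 (Welch–Satterthwaite, rounded down)
t* = 1.670

CI: 25.90 ± 1.670 · 2.1325 = 25.90 ± 3.56 = (22.34, 29.46)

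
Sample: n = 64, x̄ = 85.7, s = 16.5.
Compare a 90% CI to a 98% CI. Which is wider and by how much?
98% CI is wider by 2.97

df = 63
90% CI: t* = 1.669, (82.26, 89.14), width = 2 · t* · s/√n = 6.88
98% CI: t* = 2.387, (80.78, 90.62), width = 2 · t* · s/√n = 9.85

The 98% CI is wider by 9.85 - 6.88 = 2.97.
Higher confidence requires a wider interval.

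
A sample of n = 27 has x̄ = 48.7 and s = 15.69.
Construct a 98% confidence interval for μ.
(41.21, 56.19)

t-interval (σ unknown):
df = n - 1 = 26
t* = 2.479 for 98% confidence

Margin of error = t* · s/√n = 2.479 · 15.69/√27 = 7.49

CI: (41.21, 56.19)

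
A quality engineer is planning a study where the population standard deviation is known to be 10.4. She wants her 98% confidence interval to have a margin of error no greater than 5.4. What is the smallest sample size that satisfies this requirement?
n ≥ 21

For margin E ≤ 5.4:
n ≥ (z* · σ / E)²
n ≥ (2.326 · 10.4 / 5.4)²
n ≥ 20.07

Minimum n = 21 (rounding up)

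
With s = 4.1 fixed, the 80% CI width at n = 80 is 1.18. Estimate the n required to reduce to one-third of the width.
n ≈ 720

CI width ∝ 1/√n
To reduce width by factor 3, need √n to grow by 3 → need 3² = 9 times as many samples.

Current: n = 80, width = 1.18
New: n = 720, width ≈ 0.39

Width reduced by factor of 1.18/0.39 = 3.03.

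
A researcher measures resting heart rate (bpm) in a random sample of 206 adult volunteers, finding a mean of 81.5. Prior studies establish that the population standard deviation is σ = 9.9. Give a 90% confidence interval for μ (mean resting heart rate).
(80.37, 82.63)

z-interval (σ known):
z* = 1.645 for 90% confidence

Margin of error = z* · σ/√n = 1.645 · 9.9/√206 = 1.13

CI: (81.5 - 1.13, 81.5 + 1.13) = (80.37, 82.63)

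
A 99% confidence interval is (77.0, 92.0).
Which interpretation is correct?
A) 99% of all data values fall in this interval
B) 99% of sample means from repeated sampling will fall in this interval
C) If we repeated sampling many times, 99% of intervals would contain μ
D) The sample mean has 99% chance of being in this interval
C

A) Wrong — a CI is about the parameter μ, not individual data values.
B) Wrong — coverage applies to intervals containing μ, not to future x̄ values.
C) Correct — this is the frequentist long-run coverage interpretation.
D) Wrong — x̄ is observed and sits in the interval by construction.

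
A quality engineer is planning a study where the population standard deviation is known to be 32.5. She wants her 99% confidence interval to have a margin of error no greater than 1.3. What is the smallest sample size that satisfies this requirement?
n ≥ 4148

For margin E ≤ 1.3:
n ≥ (z* · σ / E)²
n ≥ (2.576 · 32.5 / 1.3)²
n ≥ 4147.36

Minimum n = 4148 (rounding up)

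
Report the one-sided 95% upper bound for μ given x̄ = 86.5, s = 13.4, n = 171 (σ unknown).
μ ≤ 88.19

Upper bound (one-sided):
t* = 1.654 (one-sided for 95%)
Upper bound = x̄ + t* · s/√n = 86.5 + 1.654 · 13.4/√171 = 88.19

We are 95% confident that μ ≤ 88.19.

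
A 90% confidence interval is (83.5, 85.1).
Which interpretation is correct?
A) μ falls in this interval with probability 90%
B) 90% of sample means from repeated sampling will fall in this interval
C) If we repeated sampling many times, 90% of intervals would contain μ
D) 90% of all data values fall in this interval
C

A) Wrong — μ is fixed; the randomness lives in the interval, not in μ.
B) Wrong — coverage applies to intervals containing μ, not to future x̄ values.
C) Correct — this is the frequentist long-run coverage interpretation.
D) Wrong — a CI is about the parameter μ, not individual data values.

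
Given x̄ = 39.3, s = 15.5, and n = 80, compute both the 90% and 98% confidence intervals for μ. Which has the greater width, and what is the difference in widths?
98% CI is wider by 2.46

df = 79
90% CI: t* = 1.664, (36.42, 42.18), width = 2 · t* · s/√n = 5.77
98% CI: t* = 2.374, (35.19, 43.41), width = 2 · t* · s/√n = 8.23

The 98% CI is wider by 8.23 - 5.77 = 2.46.
Higher confidence requires a wider interval.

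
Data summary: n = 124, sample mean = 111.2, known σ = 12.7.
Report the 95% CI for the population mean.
(108.96, 113.44)

z-interval (σ known):
z* = 1.960 for 95% confidence

Margin of error = z* · σ/√n = 1.960 · 12.7/√124 = 2.24

CI: (111.2 - 2.24, 111.2 + 2.24) = (108.96, 113.44)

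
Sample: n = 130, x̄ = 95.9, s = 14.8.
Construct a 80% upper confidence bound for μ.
μ ≤ 97.00

Upper bound (one-sided):
t* = 0.844 (one-sided for 80%)
Upper bound = x̄ + t* · s/√n = 95.9 + 0.844 · 14.8/√130 = 97.00

We are 80% confident that μ ≤ 97.00.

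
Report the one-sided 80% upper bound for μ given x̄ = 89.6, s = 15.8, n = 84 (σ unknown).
μ ≤ 91.06

Upper bound (one-sided):
t* = 0.846 (one-sided for 80%)
Upper bound = x̄ + t* · s/√n = 89.6 + 0.846 · 15.8/√84 = 91.06

We are 80% confident that μ ≤ 91.06.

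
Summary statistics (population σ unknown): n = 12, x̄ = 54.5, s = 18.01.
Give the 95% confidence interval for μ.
(43.06, 65.94)

t-interval (σ unknown):
df = n - 1 = 11
t* = 2.201 for 95% confidence

Margin of error = t* · s/√n = 2.201 · 18.01/√12 = 11.44

CI: (43.06, 65.94)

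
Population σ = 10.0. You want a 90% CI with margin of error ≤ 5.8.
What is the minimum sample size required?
n ≥ 9

For margin E ≤ 5.8:
n ≥ (z* · σ / E)²
n ≥ (1.645 · 10.0 / 5.8)²
n ≥ 8.04

Minimum n = 9 (rounding up)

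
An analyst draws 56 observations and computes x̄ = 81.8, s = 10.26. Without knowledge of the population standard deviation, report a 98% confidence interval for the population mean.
(78.51, 85.09)

t-interval (σ unknown):
df = n - 1 = 55
t* = 2.396 for 98% confidence

Margin of error = t* · s/√n = 2.396 · 10.26/√56 = 3.29

CI: (78.51, 85.09)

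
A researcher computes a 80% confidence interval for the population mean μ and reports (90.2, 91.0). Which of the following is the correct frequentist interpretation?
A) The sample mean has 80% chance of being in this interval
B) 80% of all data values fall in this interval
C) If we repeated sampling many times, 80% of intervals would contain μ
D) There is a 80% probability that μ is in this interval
C

A) Wrong — x̄ is observed and sits in the interval by construction.
B) Wrong — a CI is about the parameter μ, not individual data values.
C) Correct — this is the frequentist long-run coverage interpretation.
D) Wrong — μ is fixed; the randomness lives in the interval, not in μ.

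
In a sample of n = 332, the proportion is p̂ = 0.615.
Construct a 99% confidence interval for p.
(0.546, 0.684)

Proportion CI:
SE = √(p̂(1-p̂)/n) = √(0.615 · 0.385 / 332) = 0.02671

z* = 2.576
Margin = z* · SE = 2.576 · 0.02671 = 0.0688

CI: 0.615 ± 0.0688 = (0.546, 0.684)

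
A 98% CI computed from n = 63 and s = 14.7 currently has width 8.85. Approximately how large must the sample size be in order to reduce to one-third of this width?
n ≈ 567

CI width ∝ 1/√n
To reduce width by factor 3, need √n to grow by 3 → need 3² = 9 times as many samples.

Current: n = 63, width = 8.85
New: n = 567, width ≈ 2.88

Width reduced by factor of 8.85/2.88 = 3.07.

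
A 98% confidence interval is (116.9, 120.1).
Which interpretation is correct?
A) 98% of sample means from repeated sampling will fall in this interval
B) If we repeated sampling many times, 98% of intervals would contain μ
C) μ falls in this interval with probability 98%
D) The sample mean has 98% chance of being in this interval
B

A) Wrong — coverage applies to intervals containing μ, not to future x̄ values.
B) Correct — this is the frequentist long-run coverage interpretation.
C) Wrong — μ is fixed; the randomness lives in the interval, not in μ.
D) Wrong — x̄ is observed and sits in the interval by construction.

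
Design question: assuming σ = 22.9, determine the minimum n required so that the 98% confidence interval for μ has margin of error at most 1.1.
n ≥ 2345

For margin E ≤ 1.1:
n ≥ (z* · σ / E)²
n ≥ (2.326 · 22.9 / 1.1)²
n ≥ 2344.80

Minimum n = 2345 (rounding up)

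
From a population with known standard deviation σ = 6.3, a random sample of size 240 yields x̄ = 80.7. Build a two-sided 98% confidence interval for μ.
(79.75, 81.65)

z-interval (σ known):
z* = 2.326 for 98% confidence

Margin of error = z* · σ/√n = 2.326 · 6.3/√240 = 0.95

CI: (80.7 - 0.95, 80.7 + 0.95) = (79.75, 81.65)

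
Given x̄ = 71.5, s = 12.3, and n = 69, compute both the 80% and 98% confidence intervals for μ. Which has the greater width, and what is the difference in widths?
98% CI is wider by 3.22

df = 68
80% CI: t* = 1.294, (69.58, 73.42), width = 2 · t* · s/√n = 3.83
98% CI: t* = 2.382, (67.97, 75.03), width = 2 · t* · s/√n = 7.05

The 98% CI is wider by 7.05 - 3.83 = 3.22.
Higher confidence requires a wider interval.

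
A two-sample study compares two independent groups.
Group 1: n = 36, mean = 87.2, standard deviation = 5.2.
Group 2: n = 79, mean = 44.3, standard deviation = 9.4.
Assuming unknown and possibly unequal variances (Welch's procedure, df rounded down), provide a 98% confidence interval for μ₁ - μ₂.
(39.67, 46.13)

Difference: x̄₁ - x̄₂ = 42.90
SE = √(s₁²/n₁ + s₂²/n₂) = √(5.2²/36 + 9.4²/79) = 1.3673
df = 108.70 → 108 (Welch–Satterthwaite, rounded down)
t* = 2.361

CI: 42.90 ± 2.361 · 1.3673 = 42.90 ± 3.23 = (39.67, 46.13)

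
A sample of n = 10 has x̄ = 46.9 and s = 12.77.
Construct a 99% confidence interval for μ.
(33.78, 60.02)

t-interval (σ unknown):
df = n - 1 = 9
t* = 3.250 for 99% confidence

Margin of error = t* · s/√n = 3.250 · 12.77/√10 = 13.12

CI: (33.78, 60.02)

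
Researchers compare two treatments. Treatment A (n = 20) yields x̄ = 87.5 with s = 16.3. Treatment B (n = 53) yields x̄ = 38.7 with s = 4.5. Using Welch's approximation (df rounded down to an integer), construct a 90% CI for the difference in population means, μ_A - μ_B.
(42.42, 55.18)

Difference: x̄₁ - x̄₂ = 48.80
SE = √(s₁²/n₁ + s₂²/n₂) = √(16.3²/20 + 4.5²/53) = 3.6968
df = 20.10 → 20 (Welch–Satterthwaite, rounded down)
t* = 1.725

CI: 48.80 ± 1.725 · 3.6968 = 48.80 ± 6.38 = (42.42, 55.18)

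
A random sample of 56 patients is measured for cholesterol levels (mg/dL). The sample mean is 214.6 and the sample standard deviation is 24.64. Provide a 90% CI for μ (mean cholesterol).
(209.09, 220.11)

t-interval (σ unknown):
df = n - 1 = 55
t* = 1.673 for 90% confidence

Margin of error = t* · s/√n = 1.673 · 24.64/√56 = 5.51

CI: (209.09, 220.11)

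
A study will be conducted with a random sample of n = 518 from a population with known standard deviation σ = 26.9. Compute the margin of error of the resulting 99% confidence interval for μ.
Margin of error = 3.04

Margin of error = z* · σ/√n
= 2.576 · 26.9/√518
= 2.576 · 26.9/22.7596
= 3.04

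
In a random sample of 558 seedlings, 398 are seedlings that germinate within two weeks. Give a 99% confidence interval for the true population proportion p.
(0.664, 0.763)

Proportion CI:
p̂ = 398/558 = 0.71326
SE = √(p̂(1-p̂)/n) = √(0.71326 · 0.28674 / 558) = 0.01914

z* = 2.576
Margin = z* · SE = 2.576 · 0.01914 = 0.0493

CI: 0.71326 ± 0.0493 = (0.664, 0.763)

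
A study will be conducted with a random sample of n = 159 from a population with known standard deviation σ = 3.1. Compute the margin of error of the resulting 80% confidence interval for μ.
Margin of error = 0.32

Margin of error = z* · σ/√n
= 1.282 · 3.1/√159
= 1.282 · 3.1/12.6095
= 0.32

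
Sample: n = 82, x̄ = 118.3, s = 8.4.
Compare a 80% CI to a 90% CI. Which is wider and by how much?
90% CI is wider by 0.69

df = 81
80% CI: t* = 1.292, (117.10, 119.50), width = 2 · t* · s/√n = 2.40
90% CI: t* = 1.664, (116.76, 119.84), width = 2 · t* · s/√n = 3.09

The 90% CI is wider by 3.09 - 2.40 = 0.69.
Higher confidence requires a wider interval.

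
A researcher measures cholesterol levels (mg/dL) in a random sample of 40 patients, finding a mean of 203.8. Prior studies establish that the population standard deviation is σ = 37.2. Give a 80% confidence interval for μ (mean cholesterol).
(196.26, 211.34)

z-interval (σ known):
z* = 1.282 for 80% confidence

Margin of error = z* · σ/√n = 1.282 · 37.2/√40 = 7.54

CI: (203.8 - 7.54, 203.8 + 7.54) = (196.26, 211.34)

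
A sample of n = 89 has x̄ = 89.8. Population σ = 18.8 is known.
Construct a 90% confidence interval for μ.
(86.52, 93.08)

z-interval (σ known):
z* = 1.645 for 90% confidence

Margin of error = z* · σ/√n = 1.645 · 18.8/√89 = 3.28

CI: (89.8 - 3.28, 89.8 + 3.28) = (86.52, 93.08)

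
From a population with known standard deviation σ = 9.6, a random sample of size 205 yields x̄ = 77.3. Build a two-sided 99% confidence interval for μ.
(75.57, 79.03)

z-interval (σ known):
z* = 2.576 for 99% confidence

Margin of error = z* · σ/√n = 2.576 · 9.6/√205 = 1.73

CI: (77.3 - 1.73, 77.3 + 1.73) = (75.57, 79.03)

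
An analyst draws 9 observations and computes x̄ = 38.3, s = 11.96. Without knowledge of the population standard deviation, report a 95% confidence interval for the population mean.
(29.11, 47.49)

t-interval (σ unknown):
df = n - 1 = 8
t* = 2.306 for 95% confidence

Margin of error = t* · s/√n = 2.306 · 11.96/√9 = 9.19

CI: (29.11, 47.49)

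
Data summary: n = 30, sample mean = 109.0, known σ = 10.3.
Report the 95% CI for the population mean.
(105.31, 112.69)

z-interval (σ known):
z* = 1.960 for 95% confidence

Margin of error = z* · σ/√n = 1.960 · 10.3/√30 = 3.69

CI: (109.0 - 3.69, 109.0 + 3.69) = (105.31, 112.69)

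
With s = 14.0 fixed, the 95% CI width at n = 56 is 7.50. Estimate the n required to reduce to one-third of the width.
n ≈ 504

CI width ∝ 1/√n
To reduce width by factor 3, need √n to grow by 3 → need 3² = 9 times as many samples.

Current: n = 56, width = 7.50
New: n = 504, width ≈ 2.45

Width reduced by factor of 7.50/2.45 = 3.06.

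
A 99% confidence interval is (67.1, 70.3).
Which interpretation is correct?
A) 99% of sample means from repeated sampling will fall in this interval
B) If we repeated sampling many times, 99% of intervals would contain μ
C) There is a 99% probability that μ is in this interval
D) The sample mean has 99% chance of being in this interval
B

A) Wrong — coverage applies to intervals containing μ, not to future x̄ values.
B) Correct — this is the frequentist long-run coverage interpretation.
C) Wrong — μ is fixed; the randomness lives in the interval, not in μ.
D) Wrong — x̄ is observed and sits in the interval by construction.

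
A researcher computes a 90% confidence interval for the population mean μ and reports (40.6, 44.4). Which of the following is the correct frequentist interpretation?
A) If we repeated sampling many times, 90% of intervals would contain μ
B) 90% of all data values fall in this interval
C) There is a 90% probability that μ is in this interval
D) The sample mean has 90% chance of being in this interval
A

A) Correct — this is the frequentist long-run coverage interpretation.
B) Wrong — a CI is about the parameter μ, not individual data values.
C) Wrong — μ is fixed; the randomness lives in the interval, not in μ.
D) Wrong — x̄ is observed and sits in the interval by construction.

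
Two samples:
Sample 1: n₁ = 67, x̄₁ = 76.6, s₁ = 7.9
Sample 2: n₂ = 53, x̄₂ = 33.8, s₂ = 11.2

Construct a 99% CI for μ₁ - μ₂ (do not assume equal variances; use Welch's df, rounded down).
(38.02, 47.58)

Difference: x̄₁ - x̄₂ = 42.80
SE = √(s₁²/n₁ + s₂²/n₂) = √(7.9²/67 + 11.2²/53) = 1.8161
df = 90.00 → 90 (Welch–Satterthwaite, rounded down)
t* = 2.632

CI: 42.80 ± 2.632 · 1.8161 = 42.80 ± 4.78 = (38.02, 47.58)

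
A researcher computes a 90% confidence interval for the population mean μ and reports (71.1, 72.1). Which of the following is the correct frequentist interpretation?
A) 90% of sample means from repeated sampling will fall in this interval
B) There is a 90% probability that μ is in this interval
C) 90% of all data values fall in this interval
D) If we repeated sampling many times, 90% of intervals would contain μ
D

A) Wrong — coverage applies to intervals containing μ, not to future x̄ values.
B) Wrong — μ is fixed; the randomness lives in the interval, not in μ.
C) Wrong — a CI is about the parameter μ, not individual data values.
D) Correct — this is the frequentist long-run coverage interpretation.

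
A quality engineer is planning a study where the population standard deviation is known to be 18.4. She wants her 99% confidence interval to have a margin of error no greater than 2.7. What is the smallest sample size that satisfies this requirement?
n ≥ 309

For margin E ≤ 2.7:
n ≥ (z* · σ / E)²
n ≥ (2.576 · 18.4 / 2.7)²
n ≥ 308.18

Minimum n = 309 (rounding up)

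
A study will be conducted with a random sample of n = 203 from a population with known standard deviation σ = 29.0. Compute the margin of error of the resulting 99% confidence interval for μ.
Margin of error = 5.24

Margin of error = z* · σ/√n
= 2.576 · 29.0/√203
= 2.576 · 29.0/14.2478
= 5.24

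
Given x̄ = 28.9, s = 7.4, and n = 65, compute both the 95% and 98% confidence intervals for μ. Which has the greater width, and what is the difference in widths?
98% CI is wider by 0.71

df = 64
95% CI: t* = 1.998, (27.07, 30.73), width = 2 · t* · s/√n = 3.67
98% CI: t* = 2.386, (26.71, 31.09), width = 2 · t* · s/√n = 4.38

The 98% CI is wider by 4.38 - 3.67 = 0.71.
Higher confidence requires a wider interval.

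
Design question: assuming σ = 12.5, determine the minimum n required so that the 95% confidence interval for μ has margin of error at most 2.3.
n ≥ 114

For margin E ≤ 2.3:
n ≥ (z* · σ / E)²
n ≥ (1.960 · 12.5 / 2.3)²
n ≥ 113.47

Minimum n = 114 (rounding up)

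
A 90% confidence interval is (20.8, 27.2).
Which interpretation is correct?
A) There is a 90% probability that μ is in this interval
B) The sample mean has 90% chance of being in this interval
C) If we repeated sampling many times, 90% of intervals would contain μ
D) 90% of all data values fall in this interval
C

A) Wrong — μ is fixed; the randomness lives in the interval, not in μ.
B) Wrong — x̄ is observed and sits in the interval by construction.
C) Correct — this is the frequentist long-run coverage interpretation.
D) Wrong — a CI is about the parameter μ, not individual data values.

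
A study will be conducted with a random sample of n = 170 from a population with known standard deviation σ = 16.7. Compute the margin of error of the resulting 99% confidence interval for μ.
Margin of error = 3.30

Margin of error = z* · σ/√n
= 2.576 · 16.7/√170
= 2.576 · 16.7/13.0384
= 3.30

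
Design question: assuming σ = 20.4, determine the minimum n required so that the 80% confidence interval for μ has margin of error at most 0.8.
n ≥ 1069

For margin E ≤ 0.8:
n ≥ (z* · σ / E)²
n ≥ (1.282 · 20.4 / 0.8)²
n ≥ 1068.70

Minimum n = 1069 (rounding up)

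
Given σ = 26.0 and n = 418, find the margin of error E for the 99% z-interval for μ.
Margin of error = 3.28

Margin of error = z* · σ/√n
= 2.576 · 26.0/√418
= 2.576 · 26.0/20.4450
= 3.28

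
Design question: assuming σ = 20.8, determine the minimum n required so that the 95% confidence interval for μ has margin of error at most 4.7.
n ≥ 76

For margin E ≤ 4.7:
n ≥ (z* · σ / E)²
n ≥ (1.960 · 20.8 / 4.7)²
n ≥ 75.24

Minimum n = 76 (rounding up)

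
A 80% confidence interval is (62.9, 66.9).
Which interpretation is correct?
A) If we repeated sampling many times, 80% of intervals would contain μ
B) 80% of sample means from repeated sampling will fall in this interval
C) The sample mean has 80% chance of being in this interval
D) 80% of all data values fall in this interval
A

A) Correct — this is the frequentist long-run coverage interpretation.
B) Wrong — coverage applies to intervals containing μ, not to future x̄ values.
C) Wrong — x̄ is observed and sits in the interval by construction.
D) Wrong — a CI is about the parameter μ, not individual data values.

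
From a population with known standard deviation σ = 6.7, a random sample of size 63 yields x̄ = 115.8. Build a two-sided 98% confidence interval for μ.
(113.84, 117.76)

z-interval (σ known):
z* = 2.326 for 98% confidence

Margin of error = z* · σ/√n = 2.326 · 6.7/√63 = 1.96

CI: (115.8 - 1.96, 115.8 + 1.96) = (113.84, 117.76)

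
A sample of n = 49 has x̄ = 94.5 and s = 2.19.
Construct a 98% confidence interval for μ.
(93.75, 95.25)

t-interval (σ unknown):
df = n - 1 = 48
t* = 2.407 for 98% confidence

Margin of error = t* · s/√n = 2.407 · 2.19/√49 = 0.75

CI: (93.75, 95.25)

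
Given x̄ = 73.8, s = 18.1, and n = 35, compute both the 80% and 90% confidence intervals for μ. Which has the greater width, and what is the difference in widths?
90% CI is wider by 2.35

df = 34
80% CI: t* = 1.307, (69.80, 77.80), width = 2 · t* · s/√n = 8.00
90% CI: t* = 1.691, (68.63, 78.97), width = 2 · t* · s/√n = 10.35

The 90% CI is wider by 10.35 - 8.00 = 2.35.
Higher confidence requires a wider interval.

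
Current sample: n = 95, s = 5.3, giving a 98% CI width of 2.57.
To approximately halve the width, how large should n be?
n ≈ 380

CI width ∝ 1/√n
To reduce width by factor 2, need √n to grow by 2 → need 2² = 4 times as many samples.

Current: n = 95, width = 2.57
New: n = 380, width ≈ 1.27

Width reduced by factor of 2.57/1.27 = 2.02.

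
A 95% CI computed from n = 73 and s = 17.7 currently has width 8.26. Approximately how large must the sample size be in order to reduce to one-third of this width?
n ≈ 657

CI width ∝ 1/√n
To reduce width by factor 3, need √n to grow by 3 → need 3² = 9 times as many samples.

Current: n = 73, width = 8.26
New: n = 657, width ≈ 2.71

Width reduced by factor of 8.26/2.71 = 3.05.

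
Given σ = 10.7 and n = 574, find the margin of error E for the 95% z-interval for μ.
Margin of error = 0.88

Margin of error = z* · σ/√n
= 1.960 · 10.7/√574
= 1.960 · 10.7/23.9583
= 0.88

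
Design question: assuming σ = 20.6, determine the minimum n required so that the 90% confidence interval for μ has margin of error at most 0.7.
n ≥ 2344

For margin E ≤ 0.7:
n ≥ (z* · σ / E)²
n ≥ (1.645 · 20.6 / 0.7)²
n ≥ 2343.53

Minimum n = 2344 (rounding up)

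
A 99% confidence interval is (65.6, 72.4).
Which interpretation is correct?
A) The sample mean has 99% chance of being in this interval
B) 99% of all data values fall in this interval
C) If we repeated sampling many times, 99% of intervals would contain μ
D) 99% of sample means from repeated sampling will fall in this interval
C

A) Wrong — x̄ is observed and sits in the interval by construction.
B) Wrong — a CI is about the parameter μ, not individual data values.
C) Correct — this is the frequentist long-run coverage interpretation.
D) Wrong — coverage applies to intervals containing μ, not to future x̄ values.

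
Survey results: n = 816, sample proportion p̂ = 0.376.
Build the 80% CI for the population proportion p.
(0.354, 0.398)

Proportion CI:
SE = √(p̂(1-p̂)/n) = √(0.376 · 0.624 / 816) = 0.01696

z* = 1.282
Margin = z* · SE = 1.282 · 0.01696 = 0.0217

CI: 0.376 ± 0.0217 = (0.354, 0.398)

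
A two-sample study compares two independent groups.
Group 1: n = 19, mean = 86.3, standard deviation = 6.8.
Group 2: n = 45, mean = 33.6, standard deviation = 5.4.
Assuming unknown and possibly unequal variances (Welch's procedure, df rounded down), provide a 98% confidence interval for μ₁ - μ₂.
(48.37, 57.03)

Difference: x̄₁ - x̄₂ = 52.70
SE = √(s₁²/n₁ + s₂²/n₂) = √(6.8²/19 + 5.4²/45) = 1.7555
df = 28.05 → 28 (Welch–Satterthwaite, rounded down)
t* = 2.467

CI: 52.70 ± 2.467 · 1.7555 = 52.70 ± 4.33 = (48.37, 57.03)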